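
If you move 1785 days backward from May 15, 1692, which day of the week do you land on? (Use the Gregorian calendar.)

First find the weekday of May 15, 1692. Doomsday rule: the anchor day for the 1600s is Tuesday. For year 92: 92÷12 = 7 r 8, and 8÷4 = 2, so 7+8+2 = 17.
Tuesday + 17 ≡ Friday — that's 1692's doomsday.
In May the doomsday date is May 9.
May 15 is 6 days after May 9; 6 mod 7 = 6, so Friday + 6 = Thursday.
1785 mod 7 = 0, so 1785 days before a Thursday is Thursday − 0 = Thursday.

Thursday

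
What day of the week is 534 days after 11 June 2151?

Sunday

First find the weekday of Jun 11, 2151. Doomsday rule: the anchor day for the 2100s is Sunday. For year 51: 51÷12 = 4 r 3, and 3÷4 = 0, so 4+3+0 = 7.
Sunday + 7 ≡ Sunday — that's 2151's doomsday.
In June the doomsday date is Jun 6.
Jun 11 is 5 days after Jun 6; 5 mod 7 = 5, so Sunday + 5 = Friday.
534 mod 7 = 2, so 534 days after a Friday is Friday + 2 = Sunday.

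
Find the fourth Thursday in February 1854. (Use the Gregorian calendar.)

February 1, 1854 is a Wednesday.
The first Thursday is therefore February 2 (1 days later).
The fourth Thursday is 2 + 3×7 = February 23.

February 23, 1854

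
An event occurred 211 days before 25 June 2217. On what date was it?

−25 → May 31, 2217 (end of May, 31 days; 186 left).
−31 → Apr 30, 2217 (end of Apr, 30 days; 155 left).
−30 → Mar 31, 2217 (end of Mar, 31 days; 125 left).
−31 → Feb 28, 2217 (end of Feb, 28 days; 94 left).
−28 → Jan 31, 2217 (end of Jan, 31 days; 66 left).
−31 → Dec 31, 2216 (end of Dec, 31 days; 35 left).
−31 → Nov 30, 2216 (end of Nov, 30 days; 4 left).
−4 → Nov 26, 2216.

November 26, 2216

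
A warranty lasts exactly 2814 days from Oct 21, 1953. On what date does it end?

+365 (one year) → Oct 21, 1954 (2449 left).
+365 (one year) → Oct 21, 1955 (2084 left).
+366 (one year; includes Feb 29, 1956) → Oct 21, 1956 (1718 left).
+365 (one year) → Oct 21, 1957 (1353 left).
+365 (one year) → Oct 21, 1958 (988 left).
+365 (one year) → Oct 21, 1959 (623 left).
+366 (one year; includes Feb 29, 1960) → Oct 21, 1960 (257 left).
Oct has 31 days: +11 → Nov 1, 1960 (246 left).
Nov has 30 days: +30 → Dec 1, 1960 (216 left).
Dec has 31 days: +31 → Jan 1, 1961 (185 left).
Jan has 31 days: +31 → Feb 1, 1961 (154 left).
Feb has 28 days: +28 → Mar 1, 1961 (126 left).
Mar has 31 days: +31 → Apr 1, 1961 (95 left).
Apr has 30 days: +30 → May 1, 1961 (65 left).
May has 31 days: +31 → Jun 1, 1961 (34 left).
Jun has 30 days: +30 → Jul 1, 1961 (4 left).
+4 → Jul 5, 1961.

July 5, 1961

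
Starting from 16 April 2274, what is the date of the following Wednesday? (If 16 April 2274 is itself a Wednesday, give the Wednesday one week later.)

Apr 16, 2274 is a Thursday.
From Thursday to the next Wednesday is 6 days.
Apr 16, 2274 + 6 = Apr 22, 2274.

April 22, 2274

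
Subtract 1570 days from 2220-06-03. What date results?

February 15, 2216

−366 (one year; includes Feb 29, 2220) → Jun 3, 2219 (1204 left).
−365 (one year) → Jun 3, 2218 (839 left).
−365 (one year) → Jun 3, 2217 (474 left).
−365 (one year) → Jun 3, 2216 (109 left).
−3 → May 31, 2216 (end of May, 31 days; 106 left).
−31 → Apr 30, 2216 (end of Apr, 30 days; 75 left).
−30 → Mar 31, 2216 (end of Mar, 31 days; 45 left).
−31 → Feb 29, 2216 (end of Feb, 29 days; 14 left).
−14 → Feb 15, 2216.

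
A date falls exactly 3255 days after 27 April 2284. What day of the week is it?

Sunday

Apr 27, 2284 is a Sunday.
3255 mod 7 = 0, so 3255 days after a Sunday is Sunday + 0 = Sunday.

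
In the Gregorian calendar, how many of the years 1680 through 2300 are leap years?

150

Multiples of 4 in [1680,2300]: 156.
Of those, multiples of 100: 7 (not leap unless ÷400).
Multiples of 400: 1.
Leap years = 156 − 7 + 1 = 150.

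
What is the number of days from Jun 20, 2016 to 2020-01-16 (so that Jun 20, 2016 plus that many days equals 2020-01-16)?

Jun 20, 2016 → Jun 20, 2017: 365 days.
Jun 20, 2017 → Jun 20, 2018: 365 days.
Jun 20, 2018 → Jun 20, 2019: 365 days.
Jun 20, 2019 → Jul 20, 2019: 30 days (June has 30).
Jul 20, 2019 → Aug 20, 2019: 31 days (July has 31).
Aug 20, 2019 → Sep 20, 2019: 31 days (August has 31).
Sep 20, 2019 → Oct 20, 2019: 30 days (September has 30).
Oct 20, 2019 → Nov 20, 2019: 31 days (October has 31).
Nov 20, 2019 → Dec 20, 2019: 30 days (November has 30).
Dec 20, 2019 → Jan 16, 2020: 27 days.
Total: 1305 days.

1305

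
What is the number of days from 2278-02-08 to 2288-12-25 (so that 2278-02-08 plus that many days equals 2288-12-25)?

Feb 8, 2278 → Feb 8, 2279: 365 days.
Feb 8, 2279 → Feb 8, 2280: 365 days.
Feb 8, 2280 → Feb 8, 2281: 366 days (Feb 29, 2280 is in that span).
Feb 8, 2281 → Feb 8, 2282: 365 days.
Feb 8, 2282 → Feb 8, 2283: 365 days.
Feb 8, 2283 → Feb 8, 2284: 365 days.
Feb 8, 2284 → Feb 8, 2285: 366 days (Feb 29, 2284 is in that span).
Feb 8, 2285 → Feb 8, 2286: 365 days.
Feb 8, 2286 → Feb 8, 2287: 365 days.
Feb 8, 2287 → Feb 8, 2288: 365 days.
Feb 8, 2288 → Mar 8, 2288: 29 days (February has 29).
Mar 8, 2288 → Apr 8, 2288: 31 days (March has 31).
Apr 8, 2288 → May 8, 2288: 30 days (April has 30).
May 8, 2288 → Jun 8, 2288: 31 days (May has 31).
Jun 8, 2288 → Jul 8, 2288: 30 days (June has 30).
Jul 8, 2288 → Aug 8, 2288: 31 days (July has 31).
Aug 8, 2288 → Sep 8, 2288: 31 days (August has 31).
Sep 8, 2288 → Oct 8, 2288: 30 days (September has 30).
Oct 8, 2288 → Nov 8, 2288: 31 days (October has 31).
Nov 8, 2288 → Dec 8, 2288: 30 days (November has 30).
Dec 8, 2288 → Dec 25, 2288: 17 days.
Total: 3973 days.

3973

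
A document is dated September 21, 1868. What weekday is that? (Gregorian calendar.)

Monday

January 1, 1868 is a Wednesday.
Jan 1, 1868 → Feb 1, 1868: 31 days (January has 31).
Feb 1, 1868 → Mar 1, 1868: 29 days (February has 29).
Mar 1, 1868 → Apr 1, 1868: 31 days (March has 31).
Apr 1, 1868 → May 1, 1868: 30 days (April has 30).
May 1, 1868 → Jun 1, 1868: 31 days (May has 31).
Jun 1, 1868 → Jul 1, 1868: 30 days (June has 30).
Jul 1, 1868 → Aug 1, 1868: 31 days (July has 31).
Aug 1, 1868 → Sep 1, 1868: 31 days (August has 31).
Sep 1, 1868 → Sep 21, 1868: 20 days.
Total: 264 days.
264 mod 7 = 5, so Wednesday + 5 = Monday.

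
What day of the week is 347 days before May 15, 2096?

May 15, 2096 is a Tuesday.
347 mod 7 = 4, so 347 days before a Tuesday is Tuesday − 4 = Friday.

Friday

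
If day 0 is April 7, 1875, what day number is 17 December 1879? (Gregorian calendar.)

1715

Apr 7, 1875 → Apr 7, 1876: 366 days (Feb 29, 1876 is in that span).
Apr 7, 1876 → Apr 7, 1877: 365 days.
Apr 7, 1877 → Apr 7, 1878: 365 days.
Apr 7, 1878 → Apr 7, 1879: 365 days.
Apr 7, 1879 → May 7, 1879: 30 days (April has 30).
May 7, 1879 → Jun 7, 1879: 31 days (May has 31).
Jun 7, 1879 → Jul 7, 1879: 30 days (June has 30).
Jul 7, 1879 → Aug 7, 1879: 31 days (July has 31).
Aug 7, 1879 → Sep 7, 1879: 31 days (August has 31).
Sep 7, 1879 → Oct 7, 1879: 30 days (September has 30).
Oct 7, 1879 → Nov 7, 1879: 31 days (October has 31).
Nov 7, 1879 → Dec 7, 1879: 30 days (November has 30).
Dec 7, 1879 → Dec 17, 1879: 10 days.
Total: 1715 days.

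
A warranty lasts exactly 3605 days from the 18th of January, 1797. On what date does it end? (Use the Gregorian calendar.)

December 3, 1806

+365 (one year) → Jan 18, 1798 (3240 left).
+365 (one year) → Jan 18, 1799 (2875 left).
+365 (one year) → Jan 18, 1800 (2510 left).
+365 (one year) → Jan 18, 1801 (2145 left).
+365 (one year) → Jan 18, 1802 (1780 left).
+365 (one year) → Jan 18, 1803 (1415 left).
+365 (one year) → Jan 18, 1804 (1050 left).
+366 (one year; includes Feb 29, 1804) → Jan 18, 1805 (684 left).
+365 (one year) → Jan 18, 1806 (319 left).
Jan has 31 days: +14 → Feb 1, 1806 (305 left).
Feb has 28 days: +28 → Mar 1, 1806 (277 left).
Mar has 31 days: +31 → Apr 1, 1806 (246 left).
Apr has 30 days: +30 → May 1, 1806 (216 left).
May has 31 days: +31 → Jun 1, 1806 (185 left).
Jun has 30 days: +30 → Jul 1, 1806 (155 left).
Jul has 31 days: +31 → Aug 1, 1806 (124 left).
Aug has 31 days: +31 → Sep 1, 1806 (93 left).
Sep has 30 days: +30 → Oct 1, 1806 (63 left).
Oct has 31 days: +31 → Nov 1, 1806 (32 left).
Nov has 30 days: +30 → Dec 1, 1806 (2 left).
+2 → Dec 3, 1806.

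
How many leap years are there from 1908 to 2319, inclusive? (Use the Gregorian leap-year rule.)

100

Multiples of 4 in [1908,2319]: 103.
Of those, multiples of 100: 4 (not leap unless ÷400).
Multiples of 400: 1.
Leap years = 103 − 4 + 1 = 100.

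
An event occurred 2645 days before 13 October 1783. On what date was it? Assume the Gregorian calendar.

−365 (one year) → Oct 13, 1782 (2280 left).
−365 (one year) → Oct 13, 1781 (1915 left).
−365 (one year) → Oct 13, 1780 (1550 left).
−366 (one year; includes Feb 29, 1780) → Oct 13, 1779 (1184 left).
−365 (one year) → Oct 13, 1778 (819 left).
−365 (one year) → Oct 13, 1777 (454 left).
−365 (one year) → Oct 13, 1776 (89 left).
−13 → Sep 30, 1776 (end of Sep, 30 days; 76 left).
−30 → Aug 31, 1776 (end of Aug, 31 days; 46 left).
−31 → Jul 31, 1776 (end of Jul, 31 days; 15 left).
−15 → Jul 16, 1776.

July 16, 1776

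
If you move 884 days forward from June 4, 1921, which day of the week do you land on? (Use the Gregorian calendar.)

First find the weekday of Jun 4, 1921. Doomsday rule: the anchor day for the 1900s is Wednesday. For year 21: 21÷12 = 1 r 9, and 9÷4 = 2, so 1+9+2 = 12.
Wednesday + 12 ≡ Monday — that's 1921's doomsday.
In June the doomsday date is Jun 6.
Jun 4 is 2 days before Jun 6; 2 mod 7 = 2, so Monday − 2 = Saturday.
884 mod 7 = 2, so 884 days after a Saturday is Saturday + 2 = Monday.

Monday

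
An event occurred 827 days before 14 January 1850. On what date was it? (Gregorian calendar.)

−365 (one year) → Jan 14, 1849 (462 left).
−366 (one year; includes Feb 29, 1848) → Jan 14, 1848 (96 left).
−14 → Dec 31, 1847 (end of Dec, 31 days; 82 left).
−31 → Nov 30, 1847 (end of Nov, 30 days; 51 left).
−30 → Oct 31, 1847 (end of Oct, 31 days; 21 left).
−21 → Oct 10, 1847.

October 10, 1847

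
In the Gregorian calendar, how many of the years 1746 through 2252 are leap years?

Multiples of 4 in [1746,2252]: 127.
Of those, multiples of 100: 5 (not leap unless ÷400).
Multiples of 400: 1.
Leap years = 127 − 5 + 1 = 123.

123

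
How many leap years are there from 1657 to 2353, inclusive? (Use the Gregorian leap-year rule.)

168

Multiples of 4 in [1657,2353]: 174.
Of those, multiples of 100: 7 (not leap unless ÷400).
Multiples of 400: 1.
Leap years = 174 − 7 + 1 = 168.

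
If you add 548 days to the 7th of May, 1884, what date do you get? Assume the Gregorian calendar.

+365 (one year) → May 7, 1885 (183 left).
May has 31 days: +25 → Jun 1, 1885 (158 left).
Jun has 30 days: +30 → Jul 1, 1885 (128 left).
Jul has 31 days: +31 → Aug 1, 1885 (97 left).
Aug has 31 days: +31 → Sep 1, 1885 (66 left).
Sep has 30 days: +30 → Oct 1, 1885 (36 left).
Oct has 31 days: +31 → Nov 1, 1885 (5 left).
+5 → Nov 6, 1885.

November 6, 1885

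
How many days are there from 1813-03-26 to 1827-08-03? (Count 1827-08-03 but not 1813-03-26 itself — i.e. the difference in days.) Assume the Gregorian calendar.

Mar 26, 1813 → Mar 26, 1814: 365 days.
Mar 26, 1814 → Mar 26, 1815: 365 days.
Mar 26, 1815 → Mar 26, 1816: 366 days (Feb 29, 1816 is in that span).
Mar 26, 1816 → Mar 26, 1817: 365 days.
Mar 26, 1817 → Mar 26, 1818: 365 days.
Mar 26, 1818 → Mar 26, 1819: 365 days.
Mar 26, 1819 → Mar 26, 1820: 366 days (Feb 29, 1820 is in that span).
Mar 26, 1820 → Mar 26, 1821: 365 days.
Mar 26, 1821 → Mar 26, 1822: 365 days.
Mar 26, 1822 → Mar 26, 1823: 365 days.
Mar 26, 1823 → Mar 26, 1824: 366 days (Feb 29, 1824 is in that span).
Mar 26, 1824 → Mar 26, 1825: 365 days.
Mar 26, 1825 → Mar 26, 1826: 365 days.
Mar 26, 1826 → Mar 26, 1827: 365 days.
Mar 26, 1827 → Apr 26, 1827: 31 days (March has 31).
Apr 26, 1827 → May 26, 1827: 30 days (April has 30).
May 26, 1827 → Jun 26, 1827: 31 days (May has 31).
Jun 26, 1827 → Jul 26, 1827: 30 days (June has 30).
Jul 26, 1827 → Aug 3, 1827: 8 days.
Total: 5243 days.

5243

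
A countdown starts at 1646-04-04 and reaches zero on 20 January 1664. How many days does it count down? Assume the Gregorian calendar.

Apr 4, 1646 → Apr 4, 1647: 365 days.
Apr 4, 1647 → Apr 4, 1648: 366 days (Feb 29, 1648 is in that span).
Apr 4, 1648 → Apr 4, 1649: 365 days.
Apr 4, 1649 → Apr 4, 1650: 365 days.
Apr 4, 1650 → Apr 4, 1651: 365 days.
Apr 4, 1651 → Apr 4, 1652: 366 days (Feb 29, 1652 is in that span).
Apr 4, 1652 → Apr 4, 1653: 365 days.
Apr 4, 1653 → Apr 4, 1654: 365 days.
Apr 4, 1654 → Apr 4, 1655: 365 days.
Apr 4, 1655 → Apr 4, 1656: 366 days (Feb 29, 1656 is in that span).
Apr 4, 1656 → Apr 4, 1657: 365 days.
Apr 4, 1657 → Apr 4, 1658: 365 days.
Apr 4, 1658 → Apr 4, 1659: 365 days.
Apr 4, 1659 → Apr 4, 1660: 366 days (Feb 29, 1660 is in that span).
Apr 4, 1660 → Apr 4, 1661: 365 days.
Apr 4, 1661 → Apr 4, 1662: 365 days.
Apr 4, 1662 → Apr 4, 1663: 365 days.
Apr 4, 1663 → May 4, 1663: 30 days (April has 30).
May 4, 1663 → Jun 4, 1663: 31 days (May has 31).
Jun 4, 1663 → Jul 4, 1663: 30 days (June has 30).
Jul 4, 1663 → Aug 4, 1663: 31 days (July has 31).
Aug 4, 1663 → Sep 4, 1663: 31 days (August has 31).
Sep 4, 1663 → Oct 4, 1663: 30 days (September has 30).
Oct 4, 1663 → Nov 4, 1663: 31 days (October has 31).
Nov 4, 1663 → Dec 4, 1663: 30 days (November has 30).
Dec 4, 1663 → Jan 4, 1664: 31 days (December has 31).
Jan 4, 1664 → Jan 20, 1664: 16 days.
Total: 6500 days.

6500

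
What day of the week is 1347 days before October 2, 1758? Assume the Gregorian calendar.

Friday

Oct 2, 1758 is a Monday.
1347 mod 7 = 3, so 1347 days before a Monday is Monday − 3 = Friday.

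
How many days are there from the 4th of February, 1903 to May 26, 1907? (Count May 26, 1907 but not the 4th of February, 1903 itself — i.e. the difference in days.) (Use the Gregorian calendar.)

Feb 4, 1903 → Feb 4, 1904: 365 days.
Feb 4, 1904 → Feb 4, 1905: 366 days (Feb 29, 1904 is in that span).
Feb 4, 1905 → Feb 4, 1906: 365 days.
Feb 4, 1906 → Feb 4, 1907: 365 days.
Feb 4, 1907 → Mar 4, 1907: 28 days (February has 28).
Mar 4, 1907 → Apr 4, 1907: 31 days (March has 31).
Apr 4, 1907 → May 4, 1907: 30 days (April has 30).
May 4, 1907 → May 26, 1907: 22 days.
Total: 1572 days.

1572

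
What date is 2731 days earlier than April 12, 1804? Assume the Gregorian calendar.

October 19, 1796

−366 (one year; includes Feb 29, 1804) → Apr 12, 1803 (2365 left).
−365 (one year) → Apr 12, 1802 (2000 left).
−365 (one year) → Apr 12, 1801 (1635 left).
−365 (one year) → Apr 12, 1800 (1270 left).
−365 (one year) → Apr 12, 1799 (905 left).
−365 (one year) → Apr 12, 1798 (540 left).
−365 (one year) → Apr 12, 1797 (175 left).
−12 → Mar 31, 1797 (end of Mar, 31 days; 163 left).
−31 → Feb 28, 1797 (end of Feb, 28 days; 132 left).
−28 → Jan 31, 1797 (end of Jan, 31 days; 104 left).
−31 → Dec 31, 1796 (end of Dec, 31 days; 73 left).
−31 → Nov 30, 1796 (end of Nov, 30 days; 42 left).
−30 → Oct 31, 1796 (end of Oct, 31 days; 12 left).
−12 → Oct 19, 1796.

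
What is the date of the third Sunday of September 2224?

September 1, 2224 is a Wednesday.
The first Sunday is therefore September 5 (4 days later).
The third Sunday is 5 + 2×7 = September 19.

September 19, 2224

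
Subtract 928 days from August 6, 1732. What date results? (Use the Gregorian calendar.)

January 21, 1730

−366 (one year; includes Feb 29, 1732) → Aug 6, 1731 (562 left).
−365 (one year) → Aug 6, 1730 (197 left).
−6 → Jul 31, 1730 (end of Jul, 31 days; 191 left).
−31 → Jun 30, 1730 (end of Jun, 30 days; 160 left).
−30 → May 31, 1730 (end of May, 31 days; 130 left).
−31 → Apr 30, 1730 (end of Apr, 30 days; 99 left).
−30 → Mar 31, 1730 (end of Mar, 31 days; 69 left).
−31 → Feb 28, 1730 (end of Feb, 28 days; 38 left).
−28 → Jan 31, 1730 (end of Jan, 31 days; 10 left).
−10 → Jan 21, 1730.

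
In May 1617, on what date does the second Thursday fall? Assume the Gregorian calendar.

May 11, 1617

May 1, 1617 is a Monday.
The first Thursday is therefore May 4 (3 days later).
The second Thursday is 4 + 1×7 = May 11.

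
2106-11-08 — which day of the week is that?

Monday

Doomsday rule: the anchor day for the 2100s is Sunday. For year 06: 6÷12 = 0 r 6, and 6÷4 = 1, so 0+6+1 = 7.
Sunday + 7 ≡ Sunday — that's 2106's doomsday.
In November the doomsday date is Nov 7.
Nov 8 is 1 day after Nov 7; 1 mod 7 = 1, so Sunday + 1 = Monday.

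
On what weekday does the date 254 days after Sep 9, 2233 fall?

Wednesday

Sep 9, 2233 is a Monday.
254 mod 7 = 2, so 254 days after a Monday is Monday + 2 = Wednesday.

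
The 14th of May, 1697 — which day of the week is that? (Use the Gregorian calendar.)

Doomsday rule: the anchor day for the 1600s is Tuesday. For year 97: 97÷12 = 8 r 1, and 1÷4 = 0, so 8+1+0 = 9.
Tuesday + 9 ≡ Thursday — that's 1697's doomsday.
In May the doomsday date is May 9.
May 14 is 5 days after May 9; 5 mod 7 = 5, so Thursday + 5 = Tuesday.

Tuesday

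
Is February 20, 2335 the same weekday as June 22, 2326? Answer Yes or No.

From Jun 22, 2326 to Feb 20, 2335 is 3165 days.
3165 mod 7 = 1, so they are different weekdays.
(Jun 22, 2326 is a Tuesday; Feb 20, 2335 is a Wednesday.)

No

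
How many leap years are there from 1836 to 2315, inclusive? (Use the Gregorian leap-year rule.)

116

Multiples of 4 in [1836,2315]: 120.
Of those, multiples of 100: 5 (not leap unless ÷400).
Multiples of 400: 1.
Leap years = 120 − 5 + 1 = 116.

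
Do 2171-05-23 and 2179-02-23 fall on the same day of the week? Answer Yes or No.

From May 23, 2171 to Feb 23, 2179 is 2833 days.
2833 mod 7 = 5, so they are different weekdays.
(May 23, 2171 is a Thursday; Feb 23, 2179 is a Tuesday.)

No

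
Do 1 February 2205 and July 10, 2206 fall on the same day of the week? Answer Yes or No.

No

From Feb 1, 2205 to Jul 10, 2206 is 524 days.
524 mod 7 = 6, so they are different weekdays.
(Feb 1, 2205 is a Friday; Jul 10, 2206 is a Thursday.)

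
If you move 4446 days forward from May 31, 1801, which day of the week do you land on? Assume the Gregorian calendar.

Monday

May 31, 1801 is a Sunday.
4446 mod 7 = 1, so 4446 days after a Sunday is Sunday + 1 = Monday.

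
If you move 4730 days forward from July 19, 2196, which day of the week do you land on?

First find the weekday of Jul 19, 2196. Doomsday rule: the anchor day for the 2100s is Sunday. For year 96: 96÷12 = 8 r 0, and 0÷4 = 0, so 8+0+0 = 8.
Sunday + 8 ≡ Monday — that's 2196's doomsday.
In July the doomsday date is Jul 11.
Jul 19 is 8 days after Jul 11; 8 mod 7 = 1, so Monday + 1 = Tuesday.
4730 mod 7 = 5, so 4730 days after a Tuesday is Tuesday + 5 = Sunday.

Sunday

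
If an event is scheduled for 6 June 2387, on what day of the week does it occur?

Saturday

Doomsday rule: the anchor day for the 2300s is Wednesday. For year 87: 87÷12 = 7 r 3, and 3÷4 = 0, so 7+3+0 = 10.
Wednesday + 10 ≡ Saturday — that's 2387's doomsday.
In June the doomsday date is Jun 6.
Jun 6 is the doomsday itself: Saturday.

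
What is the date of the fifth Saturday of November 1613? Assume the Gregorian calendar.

November 30, 1613

November 1, 1613 is a Friday.
The first Saturday is therefore November 2 (1 days later).
The fifth Saturday is 2 + 4×7 = November 30.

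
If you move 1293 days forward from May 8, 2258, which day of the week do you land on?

Thursday

May 8, 2258 is a Saturday.
1293 mod 7 = 5, so 1293 days after a Saturday is Saturday + 5 = Thursday.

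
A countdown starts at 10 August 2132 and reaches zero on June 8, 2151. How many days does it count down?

6876

Aug 10, 2132 → Aug 10, 2133: 365 days.
Aug 10, 2133 → Aug 10, 2134: 365 days.
Aug 10, 2134 → Aug 10, 2135: 365 days.
Aug 10, 2135 → Aug 10, 2136: 366 days (Feb 29, 2136 is in that span).
Aug 10, 2136 → Aug 10, 2137: 365 days.
Aug 10, 2137 → Aug 10, 2138: 365 days.
Aug 10, 2138 → Aug 10, 2139: 365 days.
Aug 10, 2139 → Aug 10, 2140: 366 days (Feb 29, 2140 is in that span).
Aug 10, 2140 → Aug 10, 2141: 365 days.
Aug 10, 2141 → Aug 10, 2142: 365 days.
Aug 10, 2142 → Aug 10, 2143: 365 days.
Aug 10, 2143 → Aug 10, 2144: 366 days (Feb 29, 2144 is in that span).
Aug 10, 2144 → Aug 10, 2145: 365 days.
Aug 10, 2145 → Aug 10, 2146: 365 days.
Aug 10, 2146 → Aug 10, 2147: 365 days.
Aug 10, 2147 → Aug 10, 2148: 366 days (Feb 29, 2148 is in that span).
Aug 10, 2148 → Aug 10, 2149: 365 days.
Aug 10, 2149 → Aug 10, 2150: 365 days.
Aug 10, 2150 → Sep 10, 2150: 31 days (August has 31).
Sep 10, 2150 → Oct 10, 2150: 30 days (September has 30).
Oct 10, 2150 → Nov 10, 2150: 31 days (October has 31).
Nov 10, 2150 → Dec 10, 2150: 30 days (November has 30).
Dec 10, 2150 → Jan 10, 2151: 31 days (December has 31).
Jan 10, 2151 → Feb 10, 2151: 31 days (January has 31).
Feb 10, 2151 → Mar 10, 2151: 28 days (February has 28).
Mar 10, 2151 → Apr 10, 2151: 31 days (March has 31).
Apr 10, 2151 → May 10, 2151: 30 days (April has 30).
May 10, 2151 → Jun 8, 2151: 29 days.
Total: 6876 days.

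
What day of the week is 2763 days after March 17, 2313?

Saturday

Mar 17, 2313 is a Monday.
2763 mod 7 = 5, so 2763 days after a Monday is Monday + 5 = Saturday.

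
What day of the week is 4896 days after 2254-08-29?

Friday

Aug 29, 2254 is a Tuesday.
4896 mod 7 = 3, so 4896 days after a Tuesday is Tuesday + 3 = Friday.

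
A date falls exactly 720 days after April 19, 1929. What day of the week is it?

Thursday

Apr 19, 1929 is a Friday.
720 mod 7 = 6, so 720 days after a Friday is Friday + 6 = Thursday.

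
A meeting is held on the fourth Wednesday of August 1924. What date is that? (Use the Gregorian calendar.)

August 27, 1924

August 1, 1924 is a Friday.
The first Wednesday is therefore August 6 (5 days later).
The fourth Wednesday is 6 + 3×7 = August 27.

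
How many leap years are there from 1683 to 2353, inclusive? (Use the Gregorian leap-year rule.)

Multiples of 4 in [1683,2353]: 168.
Of those, multiples of 100: 7 (not leap unless ÷400).
Multiples of 400: 1.
Leap years = 168 − 7 + 1 = 162.

162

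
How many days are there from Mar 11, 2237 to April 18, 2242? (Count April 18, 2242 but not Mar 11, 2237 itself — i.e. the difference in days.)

1864

Mar 11, 2237 → Mar 11, 2238: 365 days.
Mar 11, 2238 → Mar 11, 2239: 365 days.
Mar 11, 2239 → Mar 11, 2240: 366 days (Feb 29, 2240 is in that span).
Mar 11, 2240 → Mar 11, 2241: 365 days.
Mar 11, 2241 → Mar 11, 2242: 365 days.
Mar 11, 2242 → Apr 11, 2242: 31 days (March has 31).
Apr 11, 2242 → Apr 18, 2242: 7 days.
Total: 1864 days.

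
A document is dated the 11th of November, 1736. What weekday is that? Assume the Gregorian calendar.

Sunday

Doomsday rule: the anchor day for the 1700s is Sunday. For year 36: 36÷12 = 3 r 0, and 0÷4 = 0, so 3+0+0 = 3.
Sunday + 3 ≡ Wednesday — that's 1736's doomsday.
In November the doomsday date is Nov 7.
Nov 11 is 4 days after Nov 7; 4 mod 7 = 4, so Wednesday + 4 = Sunday.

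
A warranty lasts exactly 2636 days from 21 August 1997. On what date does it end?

November 8, 2004

+365 (one year) → Aug 21, 1998 (2271 left).
+365 (one year) → Aug 21, 1999 (1906 left).
+366 (one year; includes Feb 29, 2000) → Aug 21, 2000 (1540 left).
+365 (one year) → Aug 21, 2001 (1175 left).
+365 (one year) → Aug 21, 2002 (810 left).
+365 (one year) → Aug 21, 2003 (445 left).
+366 (one year; includes Feb 29, 2004) → Aug 21, 2004 (79 left).
Aug has 31 days: +11 → Sep 1, 2004 (68 left).
Sep has 30 days: +30 → Oct 1, 2004 (38 left).
Oct has 31 days: +31 → Nov 1, 2004 (7 left).
+7 → Nov 8, 2004.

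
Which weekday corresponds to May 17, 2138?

Doomsday rule: the anchor day for the 2100s is Sunday. For year 38: 38÷12 = 3 r 2, and 2÷4 = 0, so 3+2+0 = 5.
Sunday + 5 ≡ Friday — that's 2138's doomsday.
In May the doomsday date is May 9.
May 17 is 8 days after May 9; 8 mod 7 = 1, so Friday + 1 = Saturday.

Saturday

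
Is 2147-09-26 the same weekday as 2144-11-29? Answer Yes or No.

From Nov 29, 2144 to Sep 26, 2147 is 1031 days.
1031 mod 7 = 2, so they are different weekdays.
(Nov 29, 2144 is a Sunday; Sep 26, 2147 is a Tuesday.)

No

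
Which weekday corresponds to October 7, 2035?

Doomsday rule: the anchor day for the 2000s is Tuesday. For year 35: 35÷12 = 2 r 11, and 11÷4 = 2, so 2+11+2 = 15.
Tuesday + 15 ≡ Wednesday — that's 2035's doomsday.
In October the doomsday date is Oct 10.
Oct 7 is 3 days before Oct 10; 3 mod 7 = 3, so Wednesday − 3 = Sunday.

Sunday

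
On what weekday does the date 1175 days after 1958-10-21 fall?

Oct 21, 1958 is a Tuesday.
1175 mod 7 = 6, so 1175 days after a Tuesday is Tuesday + 6 = Monday.

Monday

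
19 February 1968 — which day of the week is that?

Monday

Doomsday rule: the anchor day for the 1900s is Wednesday. For year 68: 68÷12 = 5 r 8, and 8÷4 = 2, so 5+8+2 = 15.
Wednesday + 15 ≡ Thursday — that's 1968's doomsday.
In February the doomsday date is Feb 29 (1968 is a leap year (divisible by 4)).
Feb 19 is 10 days before Feb 29; 10 mod 7 = 3, so Thursday − 3 = Monday.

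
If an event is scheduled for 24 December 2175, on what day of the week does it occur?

Sunday

Doomsday rule: the anchor day for the 2100s is Sunday. For year 75: 75÷12 = 6 r 3, and 3÷4 = 0, so 6+3+0 = 9.
Sunday + 9 ≡ Tuesday — that's 2175's doomsday.
In December the doomsday date is Dec 12.
Dec 24 is 12 days after Dec 12; 12 mod 7 = 5, so Tuesday + 5 = Sunday.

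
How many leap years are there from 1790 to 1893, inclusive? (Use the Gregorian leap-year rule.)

Multiples of 4 in [1790,1893]: 26.
Of those, multiples of 100: 1 (not leap unless ÷400).
Multiples of 400: 0.
Leap years = 26 − 1 + 0 = 25.

25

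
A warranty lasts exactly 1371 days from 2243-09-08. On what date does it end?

+366 (one year; includes Feb 29, 2244) → Sep 8, 2244 (1005 left).
+365 (one year) → Sep 8, 2245 (640 left).
+365 (one year) → Sep 8, 2246 (275 left).
Sep has 30 days: +23 → Oct 1, 2246 (252 left).
Oct has 31 days: +31 → Nov 1, 2246 (221 left).
Nov has 30 days: +30 → Dec 1, 2246 (191 left).
Dec has 31 days: +31 → Jan 1, 2247 (160 left).
Jan has 31 days: +31 → Feb 1, 2247 (129 left).
Feb has 28 days: +28 → Mar 1, 2247 (101 left).
Mar has 31 days: +31 → Apr 1, 2247 (70 left).
Apr has 30 days: +30 → May 1, 2247 (40 left).
May has 31 days: +31 → Jun 1, 2247 (9 left).
+9 → Jun 10, 2247.

June 10, 2247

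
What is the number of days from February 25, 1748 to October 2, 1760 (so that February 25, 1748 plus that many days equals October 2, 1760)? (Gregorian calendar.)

Feb 25, 1748 → Feb 25, 1749: 366 days (Feb 29, 1748 is in that span).
Feb 25, 1749 → Feb 25, 1750: 365 days.
Feb 25, 1750 → Feb 25, 1751: 365 days.
Feb 25, 1751 → Feb 25, 1752: 365 days.
Feb 25, 1752 → Feb 25, 1753: 366 days (Feb 29, 1752 is in that span).
Feb 25, 1753 → Feb 25, 1754: 365 days.
Feb 25, 1754 → Feb 25, 1755: 365 days.
Feb 25, 1755 → Feb 25, 1756: 365 days.
Feb 25, 1756 → Feb 25, 1757: 366 days (Feb 29, 1756 is in that span).
Feb 25, 1757 → Feb 25, 1758: 365 days.
Feb 25, 1758 → Feb 25, 1759: 365 days.
Feb 25, 1759 → Feb 25, 1760: 365 days.
Feb 25, 1760 → Mar 25, 1760: 29 days (February has 29).
Mar 25, 1760 → Apr 25, 1760: 31 days (March has 31).
Apr 25, 1760 → May 25, 1760: 30 days (April has 30).
May 25, 1760 → Jun 25, 1760: 31 days (May has 31).
Jun 25, 1760 → Jul 25, 1760: 30 days (June has 30).
Jul 25, 1760 → Aug 25, 1760: 31 days (July has 31).
Aug 25, 1760 → Sep 25, 1760: 31 days (August has 31).
Sep 25, 1760 → Oct 2, 1760: 7 days.
Total: 4603 days.

4603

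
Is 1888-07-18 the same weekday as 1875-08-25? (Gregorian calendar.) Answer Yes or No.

From Aug 25, 1875 to Jul 18, 1888 is 4711 days.
4711 mod 7 = 0, so they are the same weekday.
(Aug 25, 1875 is a Wednesday; Jul 18, 1888 is a Wednesday.)

Yes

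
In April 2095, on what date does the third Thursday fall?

April 21, 2095

April 1, 2095 is a Friday.
The first Thursday is therefore April 7 (6 days later).
The third Thursday is 7 + 2×7 = April 21.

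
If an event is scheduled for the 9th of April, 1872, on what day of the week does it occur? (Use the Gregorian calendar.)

January 1, 1872 is a Monday.
Jan 1, 1872 → Feb 1, 1872: 31 days (January has 31).
Feb 1, 1872 → Mar 1, 1872: 29 days (February has 29).
Mar 1, 1872 → Apr 1, 1872: 31 days (March has 31).
Apr 1, 1872 → Apr 9, 1872: 8 days.
Total: 99 days.
99 mod 7 = 1, so Monday + 1 = Tuesday.

Tuesday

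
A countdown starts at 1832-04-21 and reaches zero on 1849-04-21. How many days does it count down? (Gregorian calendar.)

6209

Apr 21, 1832 → Apr 21, 1833: 365 days.
Apr 21, 1833 → Apr 21, 1834: 365 days.
Apr 21, 1834 → Apr 21, 1835: 365 days.
Apr 21, 1835 → Apr 21, 1836: 366 days (Feb 29, 1836 is in that span).
Apr 21, 1836 → Apr 21, 1837: 365 days.
Apr 21, 1837 → Apr 21, 1838: 365 days.
Apr 21, 1838 → Apr 21, 1839: 365 days.
Apr 21, 1839 → Apr 21, 1840: 366 days (Feb 29, 1840 is in that span).
Apr 21, 1840 → Apr 21, 1841: 365 days.
Apr 21, 1841 → Apr 21, 1842: 365 days.
Apr 21, 1842 → Apr 21, 1843: 365 days.
Apr 21, 1843 → Apr 21, 1844: 366 days (Feb 29, 1844 is in that span).
Apr 21, 1844 → Apr 21, 1845: 365 days.
Apr 21, 1845 → Apr 21, 1846: 365 days.
Apr 21, 1846 → Apr 21, 1847: 365 days.
Apr 21, 1847 → Apr 21, 1848: 366 days (Feb 29, 1848 is in that span).
Apr 21, 1848 → May 21, 1848: 30 days (April has 30).
May 21, 1848 → Jun 21, 1848: 31 days (May has 31).
Jun 21, 1848 → Jul 21, 1848: 30 days (June has 30).
Jul 21, 1848 → Aug 21, 1848: 31 days (July has 31).
Aug 21, 1848 → Sep 21, 1848: 31 days (August has 31).
Sep 21, 1848 → Oct 21, 1848: 30 days (September has 30).
Oct 21, 1848 → Nov 21, 1848: 31 days (October has 31).
Nov 21, 1848 → Dec 21, 1848: 30 days (November has 30).
Dec 21, 1848 → Jan 21, 1849: 31 days (December has 31).
Jan 21, 1849 → Feb 21, 1849: 31 days (January has 31).
Feb 21, 1849 → Mar 21, 1849: 28 days (February has 28).
Mar 21, 1849 → Apr 21, 1849: 31 days.
Total: 6209 days.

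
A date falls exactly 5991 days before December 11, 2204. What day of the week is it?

Wednesday

Dec 11, 2204 is a Tuesday.
5991 mod 7 = 6, so 5991 days before a Tuesday is Tuesday − 6 = Wednesday.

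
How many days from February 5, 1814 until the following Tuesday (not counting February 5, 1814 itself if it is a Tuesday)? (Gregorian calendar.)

Feb 5, 1814 is a Saturday.
From Saturday to the next Tuesday is 3 days.

3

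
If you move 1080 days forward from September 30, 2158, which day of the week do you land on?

First find the weekday of Sep 30, 2158. Doomsday rule: the anchor day for the 2100s is Sunday. For year 58: 58÷12 = 4 r 10, and 10÷4 = 2, so 4+10+2 = 16.
Sunday + 16 ≡ Tuesday — that's 2158's doomsday.
In September the doomsday date is Sep 5.
Sep 30 is 25 days after Sep 5; 25 mod 7 = 4, so Tuesday + 4 = Saturday.
1080 mod 7 = 2, so 1080 days after a Saturday is Saturday + 2 = Monday.

Monday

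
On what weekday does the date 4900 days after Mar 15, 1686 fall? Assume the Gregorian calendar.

Friday

Mar 15, 1686 is a Friday.
4900 mod 7 = 0, so 4900 days after a Friday is Friday + 0 = Friday.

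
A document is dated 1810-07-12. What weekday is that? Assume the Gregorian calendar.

Doomsday rule: the anchor day for the 1800s is Friday. For year 10: 10÷12 = 0 r 10, and 10÷4 = 2, so 0+10+2 = 12.
Friday + 12 ≡ Wednesday — that's 1810's doomsday.
In July the doomsday date is Jul 11.
Jul 12 is 1 day after Jul 11; 1 mod 7 = 1, so Wednesday + 1 = Thursday.

Thursday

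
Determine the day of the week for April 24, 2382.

Doomsday rule: the anchor day for the 2300s is Wednesday. For year 82: 82÷12 = 6 r 10, and 10÷4 = 2, so 6+10+2 = 18.
Wednesday + 18 ≡ Sunday — that's 2382's doomsday.
In April the doomsday date is Apr 4.
Apr 24 is 20 days after Apr 4; 20 mod 7 = 6, so Sunday + 6 = Saturday.

Saturday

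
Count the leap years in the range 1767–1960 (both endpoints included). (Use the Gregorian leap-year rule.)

47

Multiples of 4 in [1767,1960]: 49.
Of those, multiples of 100: 2 (not leap unless ÷400).
Multiples of 400: 0.
Leap years = 49 − 2 + 0 = 47.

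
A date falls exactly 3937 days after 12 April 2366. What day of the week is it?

Friday

Apr 12, 2366 is a Tuesday.
3937 mod 7 = 3, so 3937 days after a Tuesday is Tuesday + 3 = Friday.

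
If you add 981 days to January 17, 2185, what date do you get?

September 25, 2187

+365 (one year) → Jan 17, 2186 (616 left).
+365 (one year) → Jan 17, 2187 (251 left).
Jan has 31 days: +15 → Feb 1, 2187 (236 left).
Feb has 28 days: +28 → Mar 1, 2187 (208 left).
Mar has 31 days: +31 → Apr 1, 2187 (177 left).
Apr has 30 days: +30 → May 1, 2187 (147 left).
May has 31 days: +31 → Jun 1, 2187 (116 left).
Jun has 30 days: +30 → Jul 1, 2187 (86 left).
Jul has 31 days: +31 → Aug 1, 2187 (55 left).
Aug has 31 days: +31 → Sep 1, 2187 (24 left).
+24 → Sep 25, 2187.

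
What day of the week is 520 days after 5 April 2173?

Apr 5, 2173 is a Monday.
520 mod 7 = 2, so 520 days after a Monday is Monday + 2 = Wednesday.

Wednesday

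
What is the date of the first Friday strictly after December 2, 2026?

Dec 2, 2026 is a Wednesday.
From Wednesday to the next Friday is 2 days.
Dec 2, 2026 + 2 = Dec 4, 2026.

December 4, 2026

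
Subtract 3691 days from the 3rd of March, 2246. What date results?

−365 (one year) → Mar 3, 2245 (3326 left).
−365 (one year) → Mar 3, 2244 (2961 left).
−366 (one year; includes Feb 29, 2244) → Mar 3, 2243 (2595 left).
−365 (one year) → Mar 3, 2242 (2230 left).
−365 (one year) → Mar 3, 2241 (1865 left).
−365 (one year) → Mar 3, 2240 (1500 left).
−366 (one year; includes Feb 29, 2240) → Mar 3, 2239 (1134 left).
−365 (one year) → Mar 3, 2238 (769 left).
−365 (one year) → Mar 3, 2237 (404 left).
−365 (one year) → Mar 3, 2236 (39 left).
−3 → Feb 29, 2236 (end of Feb, 29 days; 36 left).
−29 → Jan 31, 2236 (end of Jan, 31 days; 7 left).
−7 → Jan 24, 2236.

January 24, 2236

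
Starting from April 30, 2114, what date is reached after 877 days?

September 23, 2116

+365 (one year) → Apr 30, 2115 (512 left).
+366 (one year; includes Feb 29, 2116) → Apr 30, 2116 (146 left).
Apr has 30 days: +1 → May 1, 2116 (145 left).
May has 31 days: +31 → Jun 1, 2116 (114 left).
Jun has 30 days: +30 → Jul 1, 2116 (84 left).
Jul has 31 days: +31 → Aug 1, 2116 (53 left).
Aug has 31 days: +31 → Sep 1, 2116 (22 left).
+22 → Sep 23, 2116.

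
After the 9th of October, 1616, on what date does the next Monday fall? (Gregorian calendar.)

Oct 9, 1616 is a Sunday.
From Sunday to the next Monday is 1 day.
Oct 9, 1616 + 1 = Oct 10, 1616.

October 10, 1616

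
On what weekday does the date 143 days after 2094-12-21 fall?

First find the weekday of Dec 21, 2094. Doomsday rule: the anchor day for the 2000s is Tuesday. For year 94: 94÷12 = 7 r 10, and 10÷4 = 2, so 7+10+2 = 19.
Tuesday + 19 ≡ Sunday — that's 2094's doomsday.
In December the doomsday date is Dec 12.
Dec 21 is 9 days after Dec 12; 9 mod 7 = 2, so Sunday + 2 = Tuesday.
143 mod 7 = 3, so 143 days after a Tuesday is Tuesday + 3 = Friday.

Friday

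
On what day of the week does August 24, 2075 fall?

Doomsday rule: the anchor day for the 2000s is Tuesday. For year 75: 75÷12 = 6 r 3, and 3÷4 = 0, so 6+3+0 = 9.
Tuesday + 9 ≡ Thursday — that's 2075's doomsday.
In August the doomsday date is Aug 8.
Aug 24 is 16 days after Aug 8; 16 mod 7 = 2, so Thursday + 2 = Saturday.

Saturday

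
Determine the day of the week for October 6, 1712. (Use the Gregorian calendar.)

Doomsday rule: the anchor day for the 1700s is Sunday. For year 12: 12÷12 = 1 r 0, and 0÷4 = 0, so 1+0+0 = 1.
Sunday + 1 ≡ Monday — that's 1712's doomsday.
In October the doomsday date is Oct 10.
Oct 6 is 4 days before Oct 10; 4 mod 7 = 4, so Monday − 4 = Thursday.

Thursday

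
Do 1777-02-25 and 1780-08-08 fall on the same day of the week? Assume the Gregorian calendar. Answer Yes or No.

From Feb 25, 1777 to Aug 8, 1780 is 1260 days.
1260 mod 7 = 0, so they are the same weekday.
(Feb 25, 1777 is a Tuesday; Aug 8, 1780 is a Tuesday.)

Yes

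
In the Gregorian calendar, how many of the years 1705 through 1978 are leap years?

Multiples of 4 in [1705,1978]: 68.
Of those, multiples of 100: 2 (not leap unless ÷400).
Multiples of 400: 0.
Leap years = 68 − 2 + 0 = 66.

66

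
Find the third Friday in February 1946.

February 1, 1946 is a Friday.
The first Friday is therefore February 1 (same day).
The third Friday is 1 + 2×7 = February 15.

February 15, 1946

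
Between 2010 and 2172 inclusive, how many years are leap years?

Multiples of 4 in [2010,2172]: 41.
Of those, multiples of 100: 1 (not leap unless ÷400).
Multiples of 400: 0.
Leap years = 41 − 1 + 0 = 40.

40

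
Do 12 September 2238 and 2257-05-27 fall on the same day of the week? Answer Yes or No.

From Sep 12, 2238 to May 27, 2257 is 6832 days.
6832 mod 7 = 0, so they are the same weekday.
(Sep 12, 2238 is a Wednesday; May 27, 2257 is a Wednesday.)

Yes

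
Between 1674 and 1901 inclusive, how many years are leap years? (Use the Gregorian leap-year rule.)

Multiples of 4 in [1674,1901]: 57.
Of those, multiples of 100: 3 (not leap unless ÷400).
Multiples of 400: 0.
Leap years = 57 − 3 + 0 = 54.

54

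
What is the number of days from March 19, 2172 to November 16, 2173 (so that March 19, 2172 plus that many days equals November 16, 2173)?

607

Mar 19, 2172 → Mar 19, 2173: 365 days.
Mar 19, 2173 → Apr 19, 2173: 31 days (March has 31).
Apr 19, 2173 → May 19, 2173: 30 days (April has 30).
May 19, 2173 → Jun 19, 2173: 31 days (May has 31).
Jun 19, 2173 → Jul 19, 2173: 30 days (June has 30).
Jul 19, 2173 → Aug 19, 2173: 31 days (July has 31).
Aug 19, 2173 → Sep 19, 2173: 31 days (August has 31).
Sep 19, 2173 → Oct 19, 2173: 30 days (September has 30).
Oct 19, 2173 → Nov 16, 2173: 28 days.
Total: 607 days.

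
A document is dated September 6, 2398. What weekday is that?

Sunday

Doomsday rule: the anchor day for the 2300s is Wednesday. For year 98: 98÷12 = 8 r 2, and 2÷4 = 0, so 8+2+0 = 10.
Wednesday + 10 ≡ Saturday — that's 2398's doomsday.
In September the doomsday date is Sep 5.
Sep 6 is 1 day after Sep 5; 1 mod 7 = 1, so Saturday + 1 = Sunday.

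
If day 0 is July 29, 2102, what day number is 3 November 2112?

Jul 29, 2102 → Jul 29, 2103: 365 days.
Jul 29, 2103 → Jul 29, 2104: 366 days (Feb 29, 2104 is in that span).
Jul 29, 2104 → Jul 29, 2105: 365 days.
Jul 29, 2105 → Jul 29, 2106: 365 days.
Jul 29, 2106 → Jul 29, 2107: 365 days.
Jul 29, 2107 → Jul 29, 2108: 366 days (Feb 29, 2108 is in that span).
Jul 29, 2108 → Jul 29, 2109: 365 days.
Jul 29, 2109 → Jul 29, 2110: 365 days.
Jul 29, 2110 → Jul 29, 2111: 365 days.
Jul 29, 2111 → Jul 29, 2112: 366 days (Feb 29, 2112 is in that span).
Jul 29, 2112 → Aug 29, 2112: 31 days (July has 31).
Aug 29, 2112 → Sep 29, 2112: 31 days (August has 31).
Sep 29, 2112 → Oct 29, 2112: 30 days (September has 30).
Oct 29, 2112 → Nov 3, 2112: 5 days.
Total: 3750 days.

3750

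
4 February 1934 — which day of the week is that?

Sunday

Doomsday rule: the anchor day for the 1900s is Wednesday. For year 34: 34÷12 = 2 r 10, and 10÷4 = 2, so 2+10+2 = 14.
Wednesday + 14 ≡ Wednesday — that's 1934's doomsday.
In February the doomsday date is Feb 28 (1934 is not a leap year).
Feb 4 is 24 days before Feb 28; 24 mod 7 = 3, so Wednesday − 3 = Sunday.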